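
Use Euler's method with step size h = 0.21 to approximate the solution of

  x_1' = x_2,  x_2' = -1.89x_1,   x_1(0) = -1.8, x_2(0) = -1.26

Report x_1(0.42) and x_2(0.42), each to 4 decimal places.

-2.1792, 0.2739

Euler on (x_1,x_2): x_1_{n+1} = x_1_n + h·x_1', x_2_{n+1} = x_2_n + h·x_2'.
0.000000: (-1.800000, -1.260000); f=(-1.260000, 3.402000) → (-2.064600, -0.545580)
0.210000: (-2.064600, -0.545580); f=(-0.545580, 3.902094) → (-2.179172, 0.273860)
(x_1(0.42), x_2(0.42)) ≈ (-2.1792, 0.2739)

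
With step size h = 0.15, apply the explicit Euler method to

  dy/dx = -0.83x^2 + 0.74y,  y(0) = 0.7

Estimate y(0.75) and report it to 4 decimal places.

1.0944

Euler: y_{n+1} = y_n + h·f(x_n, y_n).
x=0.000000, y=0.700000: f=0.518000 → y ← 0.700000 + 0.15·0.518000 = 0.777700
x=0.150000, y=0.777700: f=0.556823 → y ← 0.777700 + 0.15·0.556823 = 0.861223
x=0.300000, y=0.861223: f=0.562605 → y ← 0.861223 + 0.15·0.562605 = 0.945614
x=0.450000, y=0.945614: f=0.531680 → y ← 0.945614 + 0.15·0.531680 = 1.025366
x=0.600000, y=1.025366: f=0.459971 → y ← 1.025366 + 0.15·0.459971 = 1.094362
y(0.75) ≈ 1.0944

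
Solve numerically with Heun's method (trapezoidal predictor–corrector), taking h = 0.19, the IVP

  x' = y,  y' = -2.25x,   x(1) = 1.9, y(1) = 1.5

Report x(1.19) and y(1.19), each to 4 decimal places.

Heun on (x,y): k1 = f(t_n, state_n); k2 = f(t_n + h, state_n + h·k1); state_{n+1} = state_n + (h/2)·(k1 + k2).
1.000000: (1.900000, 1.500000)
  k1 = (1.500000, -4.275000)
  predictor → (2.185000, 0.687750)
  k2 = (0.687750, -4.916250)
  → (2.107836, 0.626831)
(x(1.19), y(1.19)) ≈ (2.1078, 0.6268)

2.1078, 0.6268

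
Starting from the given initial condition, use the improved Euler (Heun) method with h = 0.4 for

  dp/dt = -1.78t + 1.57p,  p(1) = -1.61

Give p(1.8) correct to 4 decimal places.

Heun: k1 = f(t_n, p_n); k2 = f(t_n + h, p_n + h·k1); p_{n+1} = p_n + (h/2)·(k1 + k2).
t=1.000000, p=-1.610000:
  k1 = f(1.000000, -1.610000) = -4.307700
  k2 = f(1.400000, -3.333080) = -7.724936
  p ← -1.610000 + (0.4/2)·(-4.307700 + (-7.724936)) = -4.016527
t=1.400000, p=-4.016527:
  k1 = f(1.400000, -4.016527) = -8.797948
  k2 = f(1.800000, -7.535706) = -15.035059
  p ← -4.016527 + (0.4/2)·(-8.797948 + (-15.035059)) = -8.783128
p(1.8) ≈ -8.7831

-8.7831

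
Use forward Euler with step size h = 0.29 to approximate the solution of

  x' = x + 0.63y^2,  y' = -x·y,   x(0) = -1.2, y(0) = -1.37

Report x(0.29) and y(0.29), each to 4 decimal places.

Euler on (x,y): x_{n+1} = x_n + h·x', y_{n+1} = y_n + h·y'.
0.000000: (-1.200000, -1.370000); f=(-0.017553, -1.644000) → (-1.205090, -1.846760)
(x(0.29), y(0.29)) ≈ (-1.2051, -1.8468)

-1.2051, -1.8468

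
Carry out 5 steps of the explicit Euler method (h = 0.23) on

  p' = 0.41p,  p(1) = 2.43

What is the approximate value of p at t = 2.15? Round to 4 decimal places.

3.8132

Euler: p_{n+1} = p_n + h·f(t_n, p_n).
t=1.000000, p=2.430000: f=0.996300 → p ← 2.430000 + 0.23·0.996300 = 2.659149
t=1.230000, p=2.659149: f=1.090251 → p ← 2.659149 + 0.23·1.090251 = 2.909907
t=1.460000, p=2.909907: f=1.193062 → p ← 2.909907 + 0.23·1.193062 = 3.184311
t=1.690000, p=3.184311: f=1.305567 → p ← 3.184311 + 0.23·1.305567 = 3.484591
t=1.920000, p=3.484591: f=1.428683 → p ← 3.484591 + 0.23·1.428683 = 3.813188
p(2.15) ≈ 3.8132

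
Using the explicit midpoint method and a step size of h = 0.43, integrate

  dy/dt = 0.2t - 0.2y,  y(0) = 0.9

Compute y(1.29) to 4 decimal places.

0.8499

Midpoint: k1 = f(t_n, y_n); k2 = f(t_n + h/2, y_n + (h/2)·k1); y_{n+1} = y_n + h·k2.
t=0.000000, y=0.900000:
  k1 = f(0.000000, 0.900000) = -0.180000
  k2 = f(0.215000, 0.861300) = -0.129260
  y ← 0.900000 + 0.43·(-0.129260) = 0.844418
t=0.430000, y=0.844418:
  k1 = f(0.430000, 0.844418) = -0.082884
  k2 = f(0.645000, 0.826598) = -0.036320
  y ← 0.844418 + 0.43·(-0.036320) = 0.828801
t=0.860000, y=0.828801:
  k1 = f(0.860000, 0.828801) = 0.006240
  k2 = f(1.075000, 0.830142) = 0.048972
  y ← 0.828801 + 0.43·0.048972 = 0.849859
y(1.29) ≈ 0.8499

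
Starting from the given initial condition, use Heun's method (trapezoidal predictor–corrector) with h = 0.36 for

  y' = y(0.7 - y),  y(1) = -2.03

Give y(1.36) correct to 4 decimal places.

-6.4509

Heun: k1 = f(s_n, y_n); k2 = f(s_n + h, y_n + h·k1); y_{n+1} = y_n + (h/2)·(k1 + k2).
s=1.000000, y=-2.030000:
  k1 = f(1.000000, -2.030000) = -5.541900
  k2 = f(1.360000, -4.025084) = -19.018860
  y ← -2.030000 + (0.36/2)·(-5.541900 + (-19.018860)) = -6.450937
y(1.36) ≈ -6.4509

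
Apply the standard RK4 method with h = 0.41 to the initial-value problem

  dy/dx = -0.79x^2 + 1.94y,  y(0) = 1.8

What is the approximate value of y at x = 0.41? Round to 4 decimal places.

RK4: k1 = f(x_n, y_n); k2 = f(x_n + h/2, y_n + (h/2)·k1); k3 = f(x_n + h/2, y_n + (h/2)·k2); k4 = f(x_n + h, y_n + h·k3); y_{n+1} = y_n + (h/6)·(k1 + 2k2 + 2k3 + k4).
x=0.000000, y=1.800000:
  k1 = f(0.000000, 1.800000) = 3.492000
  k2 = f(0.205000, 2.515860) = 4.847569
  k3 = f(0.205000, 2.793752) = 5.386678
  k4 = f(0.410000, 4.008538) = 7.643765
  y ← 1.800000 + (0.41/6)·(k1 + 2k2 + 2k3 + k4) = 3.959624
y(0.41) ≈ 3.9596

3.9596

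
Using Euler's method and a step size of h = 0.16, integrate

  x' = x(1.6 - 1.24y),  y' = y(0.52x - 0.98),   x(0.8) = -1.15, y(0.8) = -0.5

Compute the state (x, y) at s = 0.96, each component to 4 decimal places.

-1.5585, -0.3738

Euler on (x,y): x_{n+1} = x_n + h·x', y_{n+1} = y_n + h·y'.
0.800000: (-1.150000, -0.500000); f=(-2.553000, 0.789000) → (-1.558480, -0.373760)
(x(0.96), y(0.96)) ≈ (-1.5585, -0.3738)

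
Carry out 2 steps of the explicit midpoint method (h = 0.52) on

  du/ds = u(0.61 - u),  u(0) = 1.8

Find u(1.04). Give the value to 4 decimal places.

Midpoint: k1 = f(s_n, u_n); k2 = f(s_n + h/2, u_n + (h/2)·k1); u_{n+1} = u_n + h·k2.
s=0.000000, u=1.800000:
  k1 = f(0.000000, 1.800000) = -2.142000
  k2 = f(0.260000, 1.243080) = -0.786969
  u ← 1.800000 + 0.52·(-0.786969) = 1.390776
s=0.520000, u=1.390776:
  k1 = f(0.520000, 1.390776) = -1.085885
  k2 = f(0.780000, 1.108446) = -0.552501
  u ← 1.390776 + 0.52·(-0.552501) = 1.103476
u(1.04) ≈ 1.1035

1.1035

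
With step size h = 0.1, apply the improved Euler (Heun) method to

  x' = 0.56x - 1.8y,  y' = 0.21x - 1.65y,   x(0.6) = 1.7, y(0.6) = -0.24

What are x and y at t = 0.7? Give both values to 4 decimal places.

1.8355, -0.1695

Heun on (x,y): k1 = f(t_n, state_n); k2 = f(t_n + h, state_n + h·k1); state_{n+1} = state_n + (h/2)·(k1 + k2).
0.600000: (1.700000, -0.240000)
  k1 = (1.384000, 0.753000)
  predictor → (1.838400, -0.164700)
  k2 = (1.325964, 0.657819)
  → (1.835498, -0.169459)
(x(0.7), y(0.7)) ≈ (1.8355, -0.1695)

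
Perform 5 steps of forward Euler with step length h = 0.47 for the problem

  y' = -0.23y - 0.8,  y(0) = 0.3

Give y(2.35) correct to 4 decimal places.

Euler: y_{n+1} = y_n + h·f(t_n, y_n).
t=0.000000, y=0.300000: f=-0.869000 → y ← 0.300000 + 0.47·(-0.869000) = -0.108430
t=0.470000, y=-0.108430: f=-0.775061 → y ← -0.108430 + 0.47·(-0.775061) = -0.472709
t=0.940000, y=-0.472709: f=-0.691277 → y ← -0.472709 + 0.47·(-0.691277) = -0.797609
t=1.410000, y=-0.797609: f=-0.616550 → y ← -0.797609 + 0.47·(-0.616550) = -1.087387
t=1.880000, y=-1.087387: f=-0.549901 → y ← -1.087387 + 0.47·(-0.549901) = -1.345841
y(2.35) ≈ -1.3458

-1.3458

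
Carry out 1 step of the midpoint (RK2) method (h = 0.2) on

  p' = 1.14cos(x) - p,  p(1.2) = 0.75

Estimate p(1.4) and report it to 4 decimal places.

0.6677

Midpoint: k1 = f(x_n, p_n); k2 = f(x_n + h/2, p_n + (h/2)·k1); p_{n+1} = p_n + h·k2.
x=1.200000, p=0.750000:
  k1 = f(1.200000, 0.750000) = -0.336912
  k2 = f(1.300000, 0.716309) = -0.411360
  p ← 0.750000 + 0.2·(-0.411360) = 0.667728
p(1.4) ≈ 0.6677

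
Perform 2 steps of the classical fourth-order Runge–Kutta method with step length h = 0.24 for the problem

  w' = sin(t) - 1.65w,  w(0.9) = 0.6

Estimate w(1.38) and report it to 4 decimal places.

RK4: k1 = f(t_n, w_n); k2 = f(t_n + h/2, w_n + (h/2)·k1); k3 = f(t_n + h/2, w_n + (h/2)·k2); k4 = f(t_n + h, w_n + h·k3); w_{n+1} = w_n + (h/6)·(k1 + 2k2 + 2k3 + k4).
t=0.900000, w=0.600000:
  k1 = f(0.900000, 0.600000) = -0.206673
  k2 = f(1.020000, 0.575199) = -0.096971
  k3 = f(1.020000, 0.588364) = -0.118692
  k4 = f(1.140000, 0.571514) = -0.034365
  w ← 0.600000 + (0.24/6)·(k1 + 2k2 + 2k3 + k4) = 0.573105
t=1.140000, w=0.573105:
  k1 = f(1.140000, 0.573105) = -0.036991
  k2 = f(1.260000, 0.568667) = 0.013790
  k3 = f(1.260000, 0.574760) = 0.003736
  k4 = f(1.380000, 0.574002) = 0.034750
  w ← 0.573105 + (0.24/6)·(k1 + 2k2 + 2k3 + k4) = 0.574418
w(1.38) ≈ 0.5744

0.5744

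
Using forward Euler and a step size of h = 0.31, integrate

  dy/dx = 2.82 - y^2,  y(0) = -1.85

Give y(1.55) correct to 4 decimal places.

-17.3024

Euler: y_{n+1} = y_n + h·f(x_n, y_n).
x=0.000000, y=-1.850000: f=-0.602500 → y ← -1.850000 + 0.31·(-0.602500) = -2.036775
x=0.310000, y=-2.036775: f=-1.328452 → y ← -2.036775 + 0.31·(-1.328452) = -2.448595
x=0.620000, y=-2.448595: f=-3.175619 → y ← -2.448595 + 0.31·(-3.175619) = -3.433037
x=0.930000, y=-3.433037: f=-8.965743 → y ← -3.433037 + 0.31·(-8.965743) = -6.212417
x=1.240000, y=-6.212417: f=-35.774130 → y ← -6.212417 + 0.31·(-35.774130) = -17.302398
y(1.55) ≈ -17.3024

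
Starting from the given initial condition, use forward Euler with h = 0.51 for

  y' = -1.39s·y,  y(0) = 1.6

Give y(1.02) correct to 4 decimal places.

1.0215

Euler: y_{n+1} = y_n + h·f(s_n, y_n).
s=0.000000, y=1.600000: f=0.000000 → y ← 1.600000 + 0.51·0.000000 = 1.600000
s=0.510000, y=1.600000: f=-1.134240 → y ← 1.600000 + 0.51·(-1.134240) = 1.021538
y(1.02) ≈ 1.0215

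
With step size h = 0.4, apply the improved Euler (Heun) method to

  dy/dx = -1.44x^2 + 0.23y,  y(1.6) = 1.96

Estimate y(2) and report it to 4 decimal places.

0.1915

Heun: k1 = f(x_n, y_n); k2 = f(x_n + h, y_n + h·k1); y_{n+1} = y_n + (h/2)·(k1 + k2).
x=1.600000, y=1.960000:
  k1 = f(1.600000, 1.960000) = -3.235600
  k2 = f(2.000000, 0.665760) = -5.606875
  y ← 1.960000 + (0.4/2)·(-3.235600 + (-5.606875)) = 0.191505
y(2) ≈ 0.1915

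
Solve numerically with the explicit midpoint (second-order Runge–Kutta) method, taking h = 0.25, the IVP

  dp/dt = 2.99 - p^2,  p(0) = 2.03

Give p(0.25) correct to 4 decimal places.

Midpoint: k1 = f(t_n, p_n); k2 = f(t_n + h/2, p_n + (h/2)·k1); p_{n+1} = p_n + h·k2.
t=0.000000, p=2.030000:
  k1 = f(0.000000, 2.030000) = -1.130900
  k2 = f(0.125000, 1.888637) = -0.576952
  p ← 2.030000 + 0.25·(-0.576952) = 1.885762
p(0.25) ≈ 1.8858

1.8858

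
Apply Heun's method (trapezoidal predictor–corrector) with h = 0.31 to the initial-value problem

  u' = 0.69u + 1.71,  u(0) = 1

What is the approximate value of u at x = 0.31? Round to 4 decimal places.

Heun: k1 = f(x_n, u_n); k2 = f(x_n + h, u_n + h·k1); u_{n+1} = u_n + (h/2)·(k1 + k2).
x=0.000000, u=1.000000:
  k1 = f(0.000000, 1.000000) = 2.400000
  k2 = f(0.310000, 1.744000) = 2.913360
  u ← 1.000000 + (0.31/2)·(2.400000 + 2.913360) = 1.823571
u(0.31) ≈ 1.8236

1.8236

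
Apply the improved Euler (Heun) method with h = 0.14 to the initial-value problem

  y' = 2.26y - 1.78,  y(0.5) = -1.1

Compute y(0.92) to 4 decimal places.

-4.0285

Heun: k1 = f(t_n, y_n); k2 = f(t_n + h, y_n + h·k1); y_{n+1} = y_n + (h/2)·(k1 + k2).
t=0.500000, y=-1.100000:
  k1 = f(0.500000, -1.100000) = -4.266000
  k2 = f(0.640000, -1.697240) = -5.615762
  y ← -1.100000 + (0.14/2)·(-4.266000 + (-5.615762)) = -1.791723
t=0.640000, y=-1.791723:
  k1 = f(0.640000, -1.791723) = -5.829295
  k2 = f(0.780000, -2.607825) = -7.673684
  y ← -1.791723 + (0.14/2)·(-5.829295 + (-7.673684)) = -2.736932
t=0.780000, y=-2.736932:
  k1 = f(0.780000, -2.736932) = -7.965466
  k2 = f(0.920000, -3.852097) = -10.485739
  y ← -2.736932 + (0.14/2)·(-7.965466 + (-10.485739)) = -4.028516
y(0.92) ≈ -4.0285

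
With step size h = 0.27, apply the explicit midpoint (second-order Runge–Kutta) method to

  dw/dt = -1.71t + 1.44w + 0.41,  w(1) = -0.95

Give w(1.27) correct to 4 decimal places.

Midpoint: k1 = f(t_n, w_n); k2 = f(t_n + h/2, w_n + (h/2)·k1); w_{n+1} = w_n + h·k2.
t=1.000000, w=-0.950000:
  k1 = f(1.000000, -0.950000) = -2.668000
  k2 = f(1.135000, -1.310180) = -3.417509
  w ← -0.950000 + 0.27·(-3.417509) = -1.872727
w(1.27) ≈ -1.8727

-1.8727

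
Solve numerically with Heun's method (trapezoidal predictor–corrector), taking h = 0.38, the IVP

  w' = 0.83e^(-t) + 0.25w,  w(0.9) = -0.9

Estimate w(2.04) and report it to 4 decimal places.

-0.9193

Heun: k1 = f(t_n, w_n); k2 = f(t_n + h, w_n + h·k1); w_{n+1} = w_n + (h/2)·(k1 + k2).
t=0.900000, w=-0.900000:
  k1 = f(0.900000, -0.900000) = 0.112453
  k2 = f(1.280000, -0.857268) = 0.016454
  w ← -0.900000 + (0.38/2)·(0.112453 + 0.016454) = -0.875508
t=1.280000, w=-0.875508:
  k1 = f(1.280000, -0.875508) = 0.011894
  k2 = f(1.660000, -0.870988) = -0.059932
  w ← -0.875508 + (0.38/2)·(0.011894 + (-0.059932)) = -0.884635
t=1.660000, w=-0.884635:
  k1 = f(1.660000, -0.884635) = -0.063343
  k2 = f(2.040000, -0.908705) = -0.119253
  w ← -0.884635 + (0.38/2)·(-0.063343 + (-0.119253)) = -0.919328
w(2.04) ≈ -0.9193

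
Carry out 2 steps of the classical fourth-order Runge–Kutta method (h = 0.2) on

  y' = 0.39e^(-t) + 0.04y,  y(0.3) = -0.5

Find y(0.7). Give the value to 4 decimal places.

RK4: k1 = f(t_n, y_n); k2 = f(t_n + h/2, y_n + (h/2)·k1); k3 = f(t_n + h/2, y_n + (h/2)·k2); k4 = f(t_n + h, y_n + h·k3); y_{n+1} = y_n + (h/6)·(k1 + 2k2 + 2k3 + k4).
t=0.300000, y=-0.500000:
  k1 = f(0.300000, -0.500000) = 0.268919
  k2 = f(0.400000, -0.473108) = 0.242500
  k3 = f(0.400000, -0.475750) = 0.242395
  k4 = f(0.500000, -0.451521) = 0.218486
  y ← -0.500000 + (0.2/6)·(k1 + 2k2 + 2k3 + k4) = -0.451427
t=0.500000, y=-0.451427:
  k1 = f(0.500000, -0.451427) = 0.218490
  k2 = f(0.600000, -0.429578) = 0.196853
  k3 = f(0.600000, -0.431741) = 0.196767
  k4 = f(0.700000, -0.412073) = 0.177185
  y ← -0.451427 + (0.2/6)·(k1 + 2k2 + 2k3 + k4) = -0.411996
y(0.7) ≈ -0.4120

-0.4120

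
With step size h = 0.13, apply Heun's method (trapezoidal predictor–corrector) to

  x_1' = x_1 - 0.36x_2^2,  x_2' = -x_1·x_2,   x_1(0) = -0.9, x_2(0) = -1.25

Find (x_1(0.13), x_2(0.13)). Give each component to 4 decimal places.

-1.1115, -1.4221

Heun on (x_1,x_2): k1 = f(t_n, state_n); k2 = f(t_n + h, state_n + h·k1); state_{n+1} = state_n + (h/2)·(k1 + k2).
0.000000: (-0.900000, -1.250000)
  k1 = (-1.462500, -1.125000)
  predictor → (-1.090125, -1.396250)
  k2 = (-1.791950, -1.522087)
  → (-1.111539, -1.422061)
(x_1(0.13), x_2(0.13)) ≈ (-1.1115, -1.4221)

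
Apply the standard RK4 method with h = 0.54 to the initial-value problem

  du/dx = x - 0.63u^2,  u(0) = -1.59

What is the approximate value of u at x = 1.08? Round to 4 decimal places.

RK4: k1 = f(x_n, u_n); k2 = f(x_n + h/2, u_n + (h/2)·k1); k3 = f(x_n + h/2, u_n + (h/2)·k2); k4 = f(x_n + h, u_n + h·k3); u_{n+1} = u_n + (h/6)·(k1 + 2k2 + 2k3 + k4).
x=0.000000, u=-1.590000:
  k1 = f(0.000000, -1.590000) = -1.592703
  k2 = f(0.270000, -2.020030) = -2.300728
  k3 = f(0.270000, -2.211197) = -2.810316
  k4 = f(0.540000, -3.107571) = -5.543906
  u ← -1.590000 + (0.54/6)·(k1 + 2k2 + 2k3 + k4) = -3.152283
x=0.540000, u=-3.152283:
  k1 = f(0.540000, -3.152283) = -5.720238
  k2 = f(0.810000, -4.696747) = -13.087443
  k3 = f(0.810000, -6.685892) = -27.351728
  k4 = f(1.080000, -17.922216) = -201.279664
  u ← -3.152283 + (0.54/6)·(k1 + 2k2 + 2k3 + k4) = -29.061325
u(1.08) ≈ -29.0613

-29.0613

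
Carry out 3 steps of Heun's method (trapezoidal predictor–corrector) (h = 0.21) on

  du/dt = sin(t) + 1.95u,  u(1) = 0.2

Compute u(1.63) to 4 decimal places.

Heun: k1 = f(t_n, u_n); k2 = f(t_n + h, u_n + h·k1); u_{n+1} = u_n + (h/2)·(k1 + k2).
t=1.000000, u=0.200000:
  k1 = f(1.000000, 0.200000) = 1.231471
  k2 = f(1.210000, 0.458609) = 1.829903
  u ← 0.200000 + (0.21/2)·(1.231471 + 1.829903) = 0.521444
t=1.210000, u=0.521444:
  k1 = f(1.210000, 0.521444) = 1.952432
  k2 = f(1.420000, 0.931455) = 2.804989
  u ← 0.521444 + (0.21/2)·(1.952432 + 2.804989) = 1.020974
t=1.420000, u=1.020974:
  k1 = f(1.420000, 1.020974) = 2.979550
  k2 = f(1.630000, 1.646679) = 4.209272
  u ← 1.020974 + (0.21/2)·(2.979550 + 4.209272) = 1.775800
u(1.63) ≈ 1.7758

1.7758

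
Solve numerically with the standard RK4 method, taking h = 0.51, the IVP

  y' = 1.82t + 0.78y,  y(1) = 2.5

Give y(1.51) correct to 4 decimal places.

5.1321

RK4: k1 = f(t_n, y_n); k2 = f(t_n + h/2, y_n + (h/2)·k1); k3 = f(t_n + h/2, y_n + (h/2)·k2); k4 = f(t_n + h, y_n + h·k3); y_{n+1} = y_n + (h/6)·(k1 + 2k2 + 2k3 + k4).
t=1.000000, y=2.500000:
  k1 = f(1.000000, 2.500000) = 3.770000
  k2 = f(1.255000, 3.461350) = 4.983953
  k3 = f(1.255000, 3.770908) = 5.225408
  k4 = f(1.510000, 5.164958) = 6.776867
  y ← 2.500000 + (0.51/6)·(k1 + 2k2 + 2k3 + k4) = 5.132075
y(1.51) ≈ 5.1321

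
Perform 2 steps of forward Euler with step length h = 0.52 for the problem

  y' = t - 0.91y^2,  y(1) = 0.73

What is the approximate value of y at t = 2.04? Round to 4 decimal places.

1.3171

Euler: y_{n+1} = y_n + h·f(t_n, y_n).
t=1.000000, y=0.730000: f=0.515061 → y ← 0.730000 + 0.52·0.515061 = 0.997832
t=1.520000, y=0.997832: f=0.613942 → y ← 0.997832 + 0.52·0.613942 = 1.317082
y(2.04) ≈ 1.3171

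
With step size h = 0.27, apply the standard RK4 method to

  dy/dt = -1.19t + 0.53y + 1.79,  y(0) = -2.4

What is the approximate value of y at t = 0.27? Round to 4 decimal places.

-2.2952

RK4: k1 = f(t_n, y_n); k2 = f(t_n + h/2, y_n + (h/2)·k1); k3 = f(t_n + h/2, y_n + (h/2)·k2); k4 = f(t_n + h, y_n + h·k3); y_{n+1} = y_n + (h/6)·(k1 + 2k2 + 2k3 + k4).
t=0.000000, y=-2.400000:
  k1 = f(0.000000, -2.400000) = 0.518000
  k2 = f(0.135000, -2.330070) = 0.394413
  k3 = f(0.135000, -2.346754) = 0.385570
  k4 = f(0.270000, -2.295896) = 0.251875
  y ← -2.400000 + (0.27/6)·(k1 + 2k2 + 2k3 + k4) = -2.295157
y(0.27) ≈ -2.2952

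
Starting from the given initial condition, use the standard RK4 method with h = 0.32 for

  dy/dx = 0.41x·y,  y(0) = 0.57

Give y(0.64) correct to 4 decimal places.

RK4: k1 = f(x_n, y_n); k2 = f(x_n + h/2, y_n + (h/2)·k1); k3 = f(x_n + h/2, y_n + (h/2)·k2); k4 = f(x_n + h, y_n + h·k3); y_{n+1} = y_n + (h/6)·(k1 + 2k2 + 2k3 + k4).
x=0.000000, y=0.570000:
  k1 = f(0.000000, 0.570000) = 0.000000
  k2 = f(0.160000, 0.570000) = 0.037392
  k3 = f(0.160000, 0.575983) = 0.037784
  k4 = f(0.320000, 0.582091) = 0.076370
  y ← 0.570000 + (0.32/6)·(k1 + 2k2 + 2k3 + k4) = 0.582092
x=0.320000, y=0.582092:
  k1 = f(0.320000, 0.582092) = 0.076370
  k2 = f(0.480000, 0.594311) = 0.116960
  k3 = f(0.480000, 0.600806) = 0.118239
  k4 = f(0.640000, 0.619928) = 0.162669
  y ← 0.582092 + (0.32/6)·(k1 + 2k2 + 2k3 + k4) = 0.619929
y(0.64) ≈ 0.6199

0.6199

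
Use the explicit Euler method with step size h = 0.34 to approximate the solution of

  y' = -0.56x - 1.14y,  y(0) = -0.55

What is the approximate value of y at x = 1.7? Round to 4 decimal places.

-0.4887

Euler: y_{n+1} = y_n + h·f(x_n, y_n).
x=0.000000, y=-0.550000: f=0.627000 → y ← -0.550000 + 0.34·0.627000 = -0.336820
x=0.340000, y=-0.336820: f=0.193575 → y ← -0.336820 + 0.34·0.193575 = -0.271005
x=0.680000, y=-0.271005: f=-0.071855 → y ← -0.271005 + 0.34·(-0.071855) = -0.295435
x=1.020000, y=-0.295435: f=-0.234404 → y ← -0.295435 + 0.34·(-0.234404) = -0.375133
x=1.360000, y=-0.375133: f=-0.333949 → y ← -0.375133 + 0.34·(-0.333949) = -0.488675
y(1.7) ≈ -0.4887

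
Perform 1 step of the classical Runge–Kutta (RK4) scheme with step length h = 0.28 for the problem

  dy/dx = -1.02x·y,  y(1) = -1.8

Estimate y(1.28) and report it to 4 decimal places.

-1.2998

RK4: k1 = f(x_n, y_n); k2 = f(x_n + h/2, y_n + (h/2)·k1); k3 = f(x_n + h/2, y_n + (h/2)·k2); k4 = f(x_n + h, y_n + h·k3); y_{n+1} = y_n + (h/6)·(k1 + 2k2 + 2k3 + k4).
x=1.000000, y=-1.800000:
  k1 = f(1.000000, -1.800000) = 1.836000
  k2 = f(1.140000, -1.542960) = 1.794154
  k3 = f(1.140000, -1.548818) = 1.800966
  k4 = f(1.280000, -1.295729) = 1.691704
  y ← -1.800000 + (0.28/6)·(k1 + 2k2 + 2k3 + k4) = -1.299829
y(1.28) ≈ -1.2998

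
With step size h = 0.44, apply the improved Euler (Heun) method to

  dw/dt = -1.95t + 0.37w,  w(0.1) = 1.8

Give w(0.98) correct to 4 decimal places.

Heun: k1 = f(t_n, w_n); k2 = f(t_n + h, w_n + h·k1); w_{n+1} = w_n + (h/2)·(k1 + k2).
t=0.100000, w=1.800000:
  k1 = f(0.100000, 1.800000) = 0.471000
  k2 = f(0.540000, 2.007240) = -0.310321
  w ← 1.800000 + (0.44/2)·(0.471000 + (-0.310321)) = 1.835349
t=0.540000, w=1.835349:
  k1 = f(0.540000, 1.835349) = -0.373921
  k2 = f(0.980000, 1.670824) = -1.292795
  w ← 1.835349 + (0.44/2)·(-0.373921 + (-1.292795)) = 1.468672
w(0.98) ≈ 1.4687

1.4687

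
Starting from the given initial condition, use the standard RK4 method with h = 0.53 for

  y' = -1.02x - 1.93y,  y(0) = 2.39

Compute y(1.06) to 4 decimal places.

-0.0006

RK4: k1 = f(x_n, y_n); k2 = f(x_n + h/2, y_n + (h/2)·k1); k3 = f(x_n + h/2, y_n + (h/2)·k2); k4 = f(x_n + h, y_n + h·k3); y_{n+1} = y_n + (h/6)·(k1 + 2k2 + 2k3 + k4).
x=0.000000, y=2.390000:
  k1 = f(0.000000, 2.390000) = -4.612700
  k2 = f(0.265000, 1.167634) = -2.523835
  k3 = f(0.265000, 1.721184) = -3.592185
  k4 = f(0.530000, 0.486142) = -1.478854
  y ← 2.390000 + (0.53/6)·(k1 + 2k2 + 2k3 + k4) = 0.771416
x=0.530000, y=0.771416:
  k1 = f(0.530000, 0.771416) = -2.029433
  k2 = f(0.795000, 0.233616) = -1.261779
  k3 = f(0.795000, 0.437044) = -1.654396
  k4 = f(1.060000, -0.105414) = -0.877751
  y ← 0.771416 + (0.53/6)·(k1 + 2k2 + 2k3 + k4) = -0.000576
y(1.06) ≈ -0.0006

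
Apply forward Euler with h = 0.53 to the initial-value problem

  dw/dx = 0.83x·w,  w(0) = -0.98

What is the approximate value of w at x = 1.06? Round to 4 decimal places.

Euler: w_{n+1} = w_n + h·f(x_n, w_n).
x=0.000000, w=-0.980000: f=0.000000 → w ← -0.980000 + 0.53·0.000000 = -0.980000
x=0.530000, w=-0.980000: f=-0.431102 → w ← -0.980000 + 0.53·(-0.431102) = -1.208484
w(1.06) ≈ -1.2085

-1.2085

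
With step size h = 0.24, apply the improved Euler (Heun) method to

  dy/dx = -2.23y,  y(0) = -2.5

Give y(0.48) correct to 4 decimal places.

Heun: k1 = f(x_n, y_n); k2 = f(x_n + h, y_n + h·k1); y_{n+1} = y_n + (h/2)·(k1 + k2).
x=0.000000, y=-2.500000:
  k1 = f(0.000000, -2.500000) = 5.575000
  k2 = f(0.240000, -1.162000) = 2.591260
  y ← -2.500000 + (0.24/2)·(5.575000 + 2.591260) = -1.520049
x=0.240000, y=-1.520049:
  k1 = f(0.240000, -1.520049) = 3.389709
  k2 = f(0.480000, -0.706519) = 1.575537
  y ← -1.520049 + (0.24/2)·(3.389709 + 1.575537) = -0.924219
y(0.48) ≈ -0.9242

-0.9242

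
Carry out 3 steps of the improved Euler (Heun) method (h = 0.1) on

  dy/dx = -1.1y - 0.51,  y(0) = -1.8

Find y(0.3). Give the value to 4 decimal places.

-1.4251

Heun: k1 = f(x_n, y_n); k2 = f(x_n + h, y_n + h·k1); y_{n+1} = y_n + (h/2)·(k1 + k2).
x=0.000000, y=-1.800000:
  k1 = f(0.000000, -1.800000) = 1.470000
  k2 = f(0.100000, -1.653000) = 1.308300
  y ← -1.800000 + (0.1/2)·(1.470000 + 1.308300) = -1.661085
x=0.100000, y=-1.661085:
  k1 = f(0.100000, -1.661085) = 1.317194
  k2 = f(0.200000, -1.529366) = 1.172302
  y ← -1.661085 + (0.1/2)·(1.317194 + 1.172302) = -1.536610
x=0.200000, y=-1.536610:
  k1 = f(0.200000, -1.536610) = 1.180271
  k2 = f(0.300000, -1.418583) = 1.050441
  y ← -1.536610 + (0.1/2)·(1.180271 + 1.050441) = -1.425075
y(0.3) ≈ -1.4251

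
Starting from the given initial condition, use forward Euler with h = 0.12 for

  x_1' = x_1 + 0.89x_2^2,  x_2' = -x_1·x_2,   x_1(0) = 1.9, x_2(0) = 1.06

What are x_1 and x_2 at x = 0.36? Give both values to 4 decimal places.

2.9381, 0.4119

Euler on (x_1,x_2): x_1_{n+1} = x_1_n + h·x_1', x_2_{n+1} = x_2_n + h·x_2'.
0.000000: (1.900000, 1.060000); f=(2.900004, -2.014000) → (2.248000, 0.818320)
0.120000: (2.248000, 0.818320); f=(2.843987, -1.839584) → (2.589279, 0.597570)
0.240000: (2.589279, 0.597570); f=(2.907089, -1.547275) → (2.938130, 0.411897)
(x_1(0.36), x_2(0.36)) ≈ (2.9381, 0.4119)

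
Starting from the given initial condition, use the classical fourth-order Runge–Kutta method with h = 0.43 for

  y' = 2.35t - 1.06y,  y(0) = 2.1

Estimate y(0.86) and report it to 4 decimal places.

RK4: k1 = f(t_n, y_n); k2 = f(t_n + h/2, y_n + (h/2)·k1); k3 = f(t_n + h/2, y_n + (h/2)·k2); k4 = f(t_n + h, y_n + h·k3); y_{n+1} = y_n + (h/6)·(k1 + 2k2 + 2k3 + k4).
t=0.000000, y=2.100000:
  k1 = f(0.000000, 2.100000) = -2.226000
  k2 = f(0.215000, 1.621410) = -1.213445
  k3 = f(0.215000, 1.839109) = -1.444206
  k4 = f(0.430000, 1.478991) = -0.557231
  y ← 2.100000 + (0.43/6)·(k1 + 2k2 + 2k3 + k4) = 1.519605
t=0.430000, y=1.519605:
  k1 = f(0.430000, 1.519605) = -0.600282
  k2 = f(0.645000, 1.390545) = 0.041773
  k3 = f(0.645000, 1.528586) = -0.104551
  k4 = f(0.860000, 1.474648) = 0.457873
  y ← 1.519605 + (0.43/6)·(k1 + 2k2 + 2k3 + k4) = 1.500401
y(0.86) ≈ 1.5004

1.5004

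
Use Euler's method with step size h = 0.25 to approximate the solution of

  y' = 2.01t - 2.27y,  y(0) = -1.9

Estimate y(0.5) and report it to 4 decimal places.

-0.2298

Euler: y_{n+1} = y_n + h·f(t_n, y_n).
t=0.000000, y=-1.900000: f=4.313000 → y ← -1.900000 + 0.25·4.313000 = -0.821750
t=0.250000, y=-0.821750: f=2.367872 → y ← -0.821750 + 0.25·2.367872 = -0.229782
y(0.5) ≈ -0.2298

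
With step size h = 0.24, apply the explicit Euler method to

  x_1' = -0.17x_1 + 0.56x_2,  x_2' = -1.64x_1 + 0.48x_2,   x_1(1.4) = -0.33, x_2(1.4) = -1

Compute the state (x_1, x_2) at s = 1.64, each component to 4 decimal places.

Euler on (x_1,x_2): x_1_{n+1} = x_1_n + h·x_1', x_2_{n+1} = x_2_n + h·x_2'.
1.400000: (-0.330000, -1.000000); f=(-0.503900, 0.061200) → (-0.450936, -0.985312)
(x_1(1.64), x_2(1.64)) ≈ (-0.4509, -0.9853)

-0.4509, -0.9853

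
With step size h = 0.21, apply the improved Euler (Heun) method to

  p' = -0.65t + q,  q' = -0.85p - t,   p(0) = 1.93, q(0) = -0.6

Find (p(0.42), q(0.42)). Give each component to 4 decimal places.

Heun on (p,q): k1 = f(t_n, state_n); k2 = f(t_n + h, state_n + h·k1); state_{n+1} = state_n + (h/2)·(k1 + k2).
0.000000: (1.930000, -0.600000)
  k1 = (-0.600000, -1.640500)
  predictor → (1.804000, -0.944505)
  k2 = (-1.081005, -1.743400)
  → (1.753494, -0.955309)
0.210000: (1.753494, -0.955309)
  k1 = (-1.091809, -1.700470)
  predictor → (1.524214, -1.312408)
  k2 = (-1.585408, -1.715582)
  → (1.472387, -1.313995)
(p(0.42), q(0.42)) ≈ (1.4724, -1.3140)

1.4724, -1.3140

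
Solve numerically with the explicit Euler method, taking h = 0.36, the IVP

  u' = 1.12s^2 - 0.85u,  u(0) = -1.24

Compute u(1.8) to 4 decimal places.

1.0810

Euler: u_{n+1} = u_n + h·f(s_n, u_n).
s=0.000000, u=-1.240000: f=1.054000 → u ← -1.240000 + 0.36·1.054000 = -0.860560
s=0.360000, u=-0.860560: f=0.876628 → u ← -0.860560 + 0.36·0.876628 = -0.544974
s=0.720000, u=-0.544974: f=1.043836 → u ← -0.544974 + 0.36·1.043836 = -0.169193
s=1.080000, u=-0.169193: f=1.450182 → u ← -0.169193 + 0.36·1.450182 = 0.352873
s=1.440000, u=0.352873: f=2.022490 → u ← 0.352873 + 0.36·2.022490 = 1.080969
u(1.8) ≈ 1.0810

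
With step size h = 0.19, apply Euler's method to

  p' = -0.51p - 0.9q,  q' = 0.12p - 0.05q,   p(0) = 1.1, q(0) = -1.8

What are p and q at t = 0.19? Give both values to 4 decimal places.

Euler on (p,q): p_{n+1} = p_n + h·p', q_{n+1} = q_n + h·q'.
0.000000: (1.100000, -1.800000); f=(1.059000, 0.222000) → (1.301210, -1.757820)
(p(0.19), q(0.19)) ≈ (1.3012, -1.7578)

1.3012, -1.7578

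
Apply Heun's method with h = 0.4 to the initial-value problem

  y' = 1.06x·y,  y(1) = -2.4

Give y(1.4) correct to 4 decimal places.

Heun: k1 = f(x_n, y_n); k2 = f(x_n + h, y_n + h·k1); y_{n+1} = y_n + (h/2)·(k1 + k2).
x=1.000000, y=-2.400000:
  k1 = f(1.000000, -2.400000) = -2.544000
  k2 = f(1.400000, -3.417600) = -5.071718
  y ← -2.400000 + (0.4/2)·(-2.544000 + (-5.071718)) = -3.923144
y(1.4) ≈ -3.9231

-3.9231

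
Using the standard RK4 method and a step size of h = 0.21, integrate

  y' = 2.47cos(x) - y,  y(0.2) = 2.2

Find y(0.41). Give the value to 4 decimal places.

RK4: k1 = f(x_n, y_n); k2 = f(x_n + h/2, y_n + (h/2)·k1); k3 = f(x_n + h/2, y_n + (h/2)·k2); k4 = f(x_n + h, y_n + h·k3); y_{n+1} = y_n + (h/6)·(k1 + 2k2 + 2k3 + k4).
x=0.200000, y=2.200000:
  k1 = f(0.200000, 2.200000) = 0.220764
  k2 = f(0.305000, 2.223180) = 0.132822
  k3 = f(0.305000, 2.213946) = 0.142056
  k4 = f(0.410000, 2.229832) = 0.035457
  y ← 2.200000 + (0.21/6)·(k1 + 2k2 + 2k3 + k4) = 2.228209
y(0.41) ≈ 2.2282

2.2282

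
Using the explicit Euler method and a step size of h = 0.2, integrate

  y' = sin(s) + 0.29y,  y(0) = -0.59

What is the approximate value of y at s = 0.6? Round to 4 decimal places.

-0.5788

Euler: y_{n+1} = y_n + h·f(s_n, y_n).
s=0.000000, y=-0.590000: f=-0.171100 → y ← -0.590000 + 0.2·(-0.171100) = -0.624220
s=0.200000, y=-0.624220: f=0.017646 → y ← -0.624220 + 0.2·0.017646 = -0.620691
s=0.400000, y=-0.620691: f=0.209418 → y ← -0.620691 + 0.2·0.209418 = -0.578807
y(0.6) ≈ -0.5788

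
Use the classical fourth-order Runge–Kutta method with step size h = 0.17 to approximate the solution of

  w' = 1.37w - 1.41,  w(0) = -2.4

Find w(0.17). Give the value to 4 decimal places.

-3.2993

RK4: k1 = f(t_n, w_n); k2 = f(t_n + h/2, w_n + (h/2)·k1); k3 = f(t_n + h/2, w_n + (h/2)·k2); k4 = f(t_n + h, w_n + h·k3); w_{n+1} = w_n + (h/6)·(k1 + 2k2 + 2k3 + k4).
t=0.000000, w=-2.400000:
  k1 = f(0.000000, -2.400000) = -4.698000
  k2 = f(0.085000, -2.799330) = -5.245082
  k3 = f(0.085000, -2.845832) = -5.308790
  k4 = f(0.170000, -3.302494) = -5.934417
  w ← -2.400000 + (0.17/6)·(k1 + 2k2 + 2k3 + k4) = -3.299305
w(0.17) ≈ -3.2993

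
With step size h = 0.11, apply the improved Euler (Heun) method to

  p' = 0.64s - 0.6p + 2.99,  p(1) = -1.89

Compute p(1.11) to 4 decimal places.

Heun: k1 = f(s_n, p_n); k2 = f(s_n + h, p_n + h·k1); p_{n+1} = p_n + (h/2)·(k1 + k2).
s=1.000000, p=-1.890000:
  k1 = f(1.000000, -1.890000) = 4.764000
  k2 = f(1.110000, -1.365960) = 4.519976
  p ← -1.890000 + (0.11/2)·(4.764000 + 4.519976) = -1.379381
p(1.11) ≈ -1.3794

-1.3794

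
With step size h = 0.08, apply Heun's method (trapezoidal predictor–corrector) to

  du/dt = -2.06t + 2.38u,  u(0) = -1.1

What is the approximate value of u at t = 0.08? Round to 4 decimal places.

Heun: k1 = f(t_n, u_n); k2 = f(t_n + h, u_n + h·k1); u_{n+1} = u_n + (h/2)·(k1 + k2).
t=0.000000, u=-1.100000:
  k1 = f(0.000000, -1.100000) = -2.618000
  k2 = f(0.080000, -1.309440) = -3.281267
  u ← -1.100000 + (0.08/2)·(-2.618000 + (-3.281267)) = -1.335971
u(0.08) ≈ -1.3360

-1.3360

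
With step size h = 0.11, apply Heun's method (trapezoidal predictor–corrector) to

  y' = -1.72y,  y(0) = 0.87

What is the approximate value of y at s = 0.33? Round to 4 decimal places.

0.4951

Heun: k1 = f(s_n, y_n); k2 = f(s_n + h, y_n + h·k1); y_{n+1} = y_n + (h/2)·(k1 + k2).
s=0.000000, y=0.870000:
  k1 = f(0.000000, 0.870000) = -1.496400
  k2 = f(0.110000, 0.705396) = -1.213281
  y ← 0.870000 + (0.11/2)·(-1.496400 + (-1.213281)) = 0.720968
s=0.110000, y=0.720968:
  k1 = f(0.110000, 0.720968) = -1.240064
  k2 = f(0.220000, 0.584560) = -1.005444
  y ← 0.720968 + (0.11/2)·(-1.240064 + (-1.005444)) = 0.597465
s=0.220000, y=0.597465:
  k1 = f(0.220000, 0.597465) = -1.027639
  k2 = f(0.330000, 0.484424) = -0.833210
  y ← 0.597465 + (0.11/2)·(-1.027639 + (-0.833210)) = 0.495118
y(0.33) ≈ 0.4951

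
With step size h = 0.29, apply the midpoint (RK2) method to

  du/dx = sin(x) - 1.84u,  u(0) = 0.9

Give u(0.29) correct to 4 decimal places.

0.5898

Midpoint: k1 = f(x_n, u_n); k2 = f(x_n + h/2, u_n + (h/2)·k1); u_{n+1} = u_n + h·k2.
x=0.000000, u=0.900000:
  k1 = f(0.000000, 0.900000) = -1.656000
  k2 = f(0.145000, 0.659880) = -1.069687
  u ← 0.900000 + 0.29·(-1.069687) = 0.589791
u(0.29) ≈ 0.5898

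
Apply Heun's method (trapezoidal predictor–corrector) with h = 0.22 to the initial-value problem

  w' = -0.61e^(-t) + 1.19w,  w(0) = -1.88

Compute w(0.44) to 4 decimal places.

-3.4487

Heun: k1 = f(t_n, w_n); k2 = f(t_n + h, w_n + h·k1); w_{n+1} = w_n + (h/2)·(k1 + k2).
t=0.000000, w=-1.880000:
  k1 = f(0.000000, -1.880000) = -2.847200
  k2 = f(0.220000, -2.506384) = -3.472133
  w ← -1.880000 + (0.22/2)·(-2.847200 + (-3.472133)) = -2.575127
t=0.220000, w=-2.575127:
  k1 = f(0.220000, -2.575127) = -3.553937
  k2 = f(0.440000, -3.356993) = -4.387684
  w ← -2.575127 + (0.22/2)·(-3.553937 + (-4.387684)) = -3.448705
w(0.44) ≈ -3.4487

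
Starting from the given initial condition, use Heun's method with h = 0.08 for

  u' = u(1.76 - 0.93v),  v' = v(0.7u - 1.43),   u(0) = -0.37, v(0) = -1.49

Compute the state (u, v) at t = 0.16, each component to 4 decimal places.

Heun on (u,v): k1 = f(t_n, state_n); k2 = f(t_n + h, state_n + h·k1); state_{n+1} = state_n + (h/2)·(k1 + k2).
0.000000: (-0.370000, -1.490000)
  k1 = (-1.163909, 2.516610)
  predictor → (-0.463113, -1.288671)
  k2 = (-1.370102, 2.260560)
  → (-0.471360, -1.298913)
0.080000: (-0.471360, -1.298913)
  k1 = (-1.398993, 2.286025)
  predictor → (-0.583280, -1.116031)
  k2 = (-1.631964, 2.051596)
  → (-0.592599, -1.125408)
(u(0.16), v(0.16)) ≈ (-0.5926, -1.1254)

-0.5926, -1.1254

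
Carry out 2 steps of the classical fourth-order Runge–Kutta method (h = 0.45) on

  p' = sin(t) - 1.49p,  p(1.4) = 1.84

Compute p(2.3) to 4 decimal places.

0.9288

RK4: k1 = f(t_n, p_n); k2 = f(t_n + h/2, p_n + (h/2)·k1); k3 = f(t_n + h/2, p_n + (h/2)·k2); k4 = f(t_n + h, p_n + h·k3); p_{n+1} = p_n + (h/6)·(k1 + 2k2 + 2k3 + k4).
t=1.400000, p=1.840000:
  k1 = f(1.400000, 1.840000) = -1.756150
  k2 = f(1.625000, 1.444866) = -1.154319
  k3 = f(1.625000, 1.580278) = -1.356083
  k4 = f(1.850000, 1.229763) = -0.871071
  p ← 1.840000 + (0.45/6)·(k1 + 2k2 + 2k3 + k4) = 1.266398
t=1.850000, p=1.266398:
  k1 = f(1.850000, 1.266398) = -0.925658
  k2 = f(2.075000, 1.058125) = -0.701047
  k3 = f(2.075000, 1.108663) = -0.776348
  k4 = f(2.300000, 0.917042) = -0.620687
  p ← 1.266398 + (0.45/6)·(k1 + 2k2 + 2k3 + k4) = 0.928813
p(2.3) ≈ 0.9288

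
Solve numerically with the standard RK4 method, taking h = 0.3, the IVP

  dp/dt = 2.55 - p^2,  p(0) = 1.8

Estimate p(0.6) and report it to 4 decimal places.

1.6262

RK4: k1 = f(t_n, p_n); k2 = f(t_n + h/2, p_n + (h/2)·k1); k3 = f(t_n + h/2, p_n + (h/2)·k2); k4 = f(t_n + h, p_n + h·k3); p_{n+1} = p_n + (h/6)·(k1 + 2k2 + 2k3 + k4).
t=0.000000, p=1.800000:
  k1 = f(0.000000, 1.800000) = -0.690000
  k2 = f(0.150000, 1.696500) = -0.328112
  k3 = f(0.150000, 1.750783) = -0.515242
  k4 = f(0.300000, 1.645427) = -0.157432
  p ← 1.800000 + (0.3/6)·(k1 + 2k2 + 2k3 + k4) = 1.673293
t=0.300000, p=1.673293:
  k1 = f(0.300000, 1.673293) = -0.249910
  k2 = f(0.450000, 1.635807) = -0.125863
  k3 = f(0.450000, 1.654414) = -0.187084
  k4 = f(0.600000, 1.617168) = -0.065232
  p ← 1.673293 + (0.3/6)·(k1 + 2k2 + 2k3 + k4) = 1.626241
p(0.6) ≈ 1.6262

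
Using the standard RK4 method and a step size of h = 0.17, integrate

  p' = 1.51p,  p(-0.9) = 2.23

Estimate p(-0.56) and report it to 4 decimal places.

3.7262

RK4: k1 = f(s_n, p_n); k2 = f(s_n + h/2, p_n + (h/2)·k1); k3 = f(s_n + h/2, p_n + (h/2)·k2); k4 = f(s_n + h, p_n + h·k3); p_{n+1} = p_n + (h/6)·(k1 + 2k2 + 2k3 + k4).
s=-0.900000, p=2.230000:
  k1 = f(-0.900000, 2.230000) = 3.367300
  k2 = f(-0.815000, 2.516221) = 3.799493
  k3 = f(-0.815000, 2.552957) = 3.854965
  k4 = f(-0.730000, 2.885344) = 4.356869
  p ← 2.230000 + (0.17/6)·(k1 + 2k2 + 2k3 + k4) = 2.882604
s=-0.730000, p=2.882604:
  k1 = f(-0.730000, 2.882604) = 4.352732
  k2 = f(-0.645000, 3.252586) = 4.911405
  k3 = f(-0.645000, 3.300074) = 4.983111
  k4 = f(-0.560000, 3.729733) = 5.631897
  p ← 2.882604 + (0.17/6)·(k1 + 2k2 + 2k3 + k4) = 3.726191
p(-0.56) ≈ 3.7262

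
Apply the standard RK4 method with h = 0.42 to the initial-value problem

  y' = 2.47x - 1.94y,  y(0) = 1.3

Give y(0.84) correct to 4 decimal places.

RK4: k1 = f(x_n, y_n); k2 = f(x_n + h/2, y_n + (h/2)·k1); k3 = f(x_n + h/2, y_n + (h/2)·k2); k4 = f(x_n + h, y_n + h·k3); y_{n+1} = y_n + (h/6)·(k1 + 2k2 + 2k3 + k4).
x=0.000000, y=1.300000:
  k1 = f(0.000000, 1.300000) = -2.522000
  k2 = f(0.210000, 0.770380) = -0.975837
  k3 = f(0.210000, 1.095074) = -1.605744
  k4 = f(0.420000, 0.625588) = -0.176240
  y ← 1.300000 + (0.42/6)·(k1 + 2k2 + 2k3 + k4) = 0.749702
x=0.420000, y=0.749702:
  k1 = f(0.420000, 0.749702) = -0.417022
  k2 = f(0.630000, 0.662127) = 0.271573
  k3 = f(0.630000, 0.806732) = -0.008960
  k4 = f(0.840000, 0.745938) = 0.627679
  y ← 0.749702 + (0.42/6)·(k1 + 2k2 + 2k3 + k4) = 0.801214
y(0.84) ≈ 0.8012

0.8012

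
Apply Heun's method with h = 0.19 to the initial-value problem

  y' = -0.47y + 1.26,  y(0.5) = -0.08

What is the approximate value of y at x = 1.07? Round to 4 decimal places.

0.5680

Heun: k1 = f(x_n, y_n); k2 = f(x_n + h, y_n + h·k1); y_{n+1} = y_n + (h/2)·(k1 + k2).
x=0.500000, y=-0.080000:
  k1 = f(0.500000, -0.080000) = 1.297600
  k2 = f(0.690000, 0.166544) = 1.181724
  y ← -0.080000 + (0.19/2)·(1.297600 + 1.181724) = 0.155536
x=0.690000, y=0.155536:
  k1 = f(0.690000, 0.155536) = 1.186898
  k2 = f(0.880000, 0.381046) = 1.080908
  y ← 0.155536 + (0.19/2)·(1.186898 + 1.080908) = 0.370977
x=0.880000, y=0.370977:
  k1 = f(0.880000, 0.370977) = 1.085641
  k2 = f(1.070000, 0.577249) = 0.988693
  y ← 0.370977 + (0.19/2)·(1.085641 + 0.988693) = 0.568039
y(1.07) ≈ 0.5680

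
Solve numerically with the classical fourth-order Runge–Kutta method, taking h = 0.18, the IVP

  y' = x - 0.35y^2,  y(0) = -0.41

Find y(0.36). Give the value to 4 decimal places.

RK4: k1 = f(x_n, y_n); k2 = f(x_n + h/2, y_n + (h/2)·k1); k3 = f(x_n + h/2, y_n + (h/2)·k2); k4 = f(x_n + h, y_n + h·k3); y_{n+1} = y_n + (h/6)·(k1 + 2k2 + 2k3 + k4).
x=0.000000, y=-0.410000:
  k1 = f(0.000000, -0.410000) = -0.058835
  k2 = f(0.090000, -0.415295) = 0.029635
  k3 = f(0.090000, -0.407333) = 0.031928
  k4 = f(0.180000, -0.404253) = 0.122803
  y ← -0.410000 + (0.18/6)·(k1 + 2k2 + 2k3 + k4) = -0.404387
x=0.180000, y=-0.404387:
  k1 = f(0.180000, -0.404387) = 0.122765
  k2 = f(0.270000, -0.393338) = 0.215850
  k3 = f(0.270000, -0.384961) = 0.218132
  k4 = f(0.360000, -0.365123) = 0.313340
  y ← -0.404387 + (0.18/6)·(k1 + 2k2 + 2k3 + k4) = -0.365265
y(0.36) ≈ -0.3653

-0.3653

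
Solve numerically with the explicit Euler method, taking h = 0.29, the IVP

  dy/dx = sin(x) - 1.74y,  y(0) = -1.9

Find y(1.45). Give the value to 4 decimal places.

0.3681

Euler: y_{n+1} = y_n + h·f(x_n, y_n).
x=0.000000, y=-1.900000: f=3.306000 → y ← -1.900000 + 0.29·3.306000 = -0.941260
x=0.290000, y=-0.941260: f=1.923745 → y ← -0.941260 + 0.29·1.923745 = -0.383374
x=0.580000, y=-0.383374: f=1.215095 → y ← -0.383374 + 0.29·1.215095 = -0.030997
x=0.870000, y=-0.030997: f=0.818263 → y ← -0.030997 + 0.29·0.818263 = 0.206300
x=1.160000, y=0.206300: f=0.557842 → y ← 0.206300 + 0.29·0.557842 = 0.368074
y(1.45) ≈ 0.3681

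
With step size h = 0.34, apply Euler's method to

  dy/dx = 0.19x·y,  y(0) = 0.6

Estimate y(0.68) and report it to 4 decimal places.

Euler: y_{n+1} = y_n + h·f(x_n, y_n).
x=0.000000, y=0.600000: f=0.000000 → y ← 0.600000 + 0.34·0.000000 = 0.600000
x=0.340000, y=0.600000: f=0.038760 → y ← 0.600000 + 0.34·0.038760 = 0.613178
y(0.68) ≈ 0.6132

0.6132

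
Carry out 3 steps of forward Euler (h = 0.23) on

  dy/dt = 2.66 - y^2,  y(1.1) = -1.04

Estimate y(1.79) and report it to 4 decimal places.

Euler: y_{n+1} = y_n + h·f(t_n, y_n).
t=1.100000, y=-1.040000: f=1.578400 → y ← -1.040000 + 0.23·1.578400 = -0.676968
t=1.330000, y=-0.676968: f=2.201714 → y ← -0.676968 + 0.23·2.201714 = -0.170574
t=1.560000, y=-0.170574: f=2.630905 → y ← -0.170574 + 0.23·2.630905 = 0.434534
y(1.79) ≈ 0.4345

0.4345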